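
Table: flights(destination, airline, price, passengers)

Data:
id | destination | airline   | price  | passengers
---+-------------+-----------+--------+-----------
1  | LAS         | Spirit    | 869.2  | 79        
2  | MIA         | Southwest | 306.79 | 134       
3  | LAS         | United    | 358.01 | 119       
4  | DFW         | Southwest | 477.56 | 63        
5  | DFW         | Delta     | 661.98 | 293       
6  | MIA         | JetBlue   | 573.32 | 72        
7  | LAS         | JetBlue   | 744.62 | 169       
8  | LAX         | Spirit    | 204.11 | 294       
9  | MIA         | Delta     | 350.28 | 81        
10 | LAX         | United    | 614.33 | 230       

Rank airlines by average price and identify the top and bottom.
SELECT airline, AVG(price)
FROM flights
GROUP BY airline
ORDER BY AVG(price)

All groups:
  Southwest: 392.18
  United: 486.17
  Delta: 506.13
  Spirit: 536.66
  JetBlue: 658.97

Highest: JetBlue (658.97)
Lowest: Southwest (392.18)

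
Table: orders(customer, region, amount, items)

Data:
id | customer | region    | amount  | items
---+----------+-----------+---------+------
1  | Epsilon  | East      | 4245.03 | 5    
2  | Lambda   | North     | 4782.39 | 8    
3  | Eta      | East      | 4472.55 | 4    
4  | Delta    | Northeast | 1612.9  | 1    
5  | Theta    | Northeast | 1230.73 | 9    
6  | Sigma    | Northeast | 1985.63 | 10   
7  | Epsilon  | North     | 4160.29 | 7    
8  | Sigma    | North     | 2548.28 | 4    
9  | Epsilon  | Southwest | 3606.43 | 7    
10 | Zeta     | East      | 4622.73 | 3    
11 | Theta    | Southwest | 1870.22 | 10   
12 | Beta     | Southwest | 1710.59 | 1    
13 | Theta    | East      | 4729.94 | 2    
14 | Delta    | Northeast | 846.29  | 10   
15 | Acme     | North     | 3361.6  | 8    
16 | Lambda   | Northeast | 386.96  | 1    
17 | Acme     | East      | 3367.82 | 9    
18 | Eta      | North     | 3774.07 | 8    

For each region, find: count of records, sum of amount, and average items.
SELECT region,
       COUNT(*) as cnt,
       SUM(amount) as total_amount,
       AVG(items) as avg_items
FROM orders
GROUP BY region

Result:
  East: 5 records, 21438.07 total amount, 4.60 avg items
  North: 5 records, 18626.63 total amount, 7.00 avg items
  Northeast: 5 records, 6062.51 total amount, 6.20 avg items
  Southwest: 3 records, 7187.24 total amount, 6.00 avg items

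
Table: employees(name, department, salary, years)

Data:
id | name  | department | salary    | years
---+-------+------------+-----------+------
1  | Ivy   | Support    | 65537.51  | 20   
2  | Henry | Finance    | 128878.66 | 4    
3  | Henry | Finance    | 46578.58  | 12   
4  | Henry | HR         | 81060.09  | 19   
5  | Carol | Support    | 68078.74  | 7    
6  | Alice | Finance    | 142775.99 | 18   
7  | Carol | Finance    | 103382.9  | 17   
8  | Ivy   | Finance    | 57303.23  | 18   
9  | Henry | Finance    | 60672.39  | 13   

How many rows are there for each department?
SELECT department, COUNT(*) as count
FROM employees
GROUP BY department

Result:
  Finance: 6
  HR: 1
  Support: 2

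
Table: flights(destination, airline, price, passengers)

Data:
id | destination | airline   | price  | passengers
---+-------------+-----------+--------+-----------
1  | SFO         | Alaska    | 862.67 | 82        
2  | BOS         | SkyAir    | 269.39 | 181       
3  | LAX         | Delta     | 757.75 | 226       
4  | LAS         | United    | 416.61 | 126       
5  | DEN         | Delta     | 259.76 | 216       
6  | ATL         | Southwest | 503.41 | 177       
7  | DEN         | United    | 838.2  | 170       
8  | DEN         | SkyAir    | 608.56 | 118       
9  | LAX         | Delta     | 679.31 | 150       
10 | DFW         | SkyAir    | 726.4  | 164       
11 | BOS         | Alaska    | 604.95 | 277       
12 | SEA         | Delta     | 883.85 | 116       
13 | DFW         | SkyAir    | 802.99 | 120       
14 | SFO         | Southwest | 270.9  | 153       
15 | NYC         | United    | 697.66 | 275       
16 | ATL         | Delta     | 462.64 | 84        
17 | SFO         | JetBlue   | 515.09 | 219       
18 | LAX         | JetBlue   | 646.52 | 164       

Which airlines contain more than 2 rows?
SELECT airline, COUNT(*) as cnt
FROM flights
GROUP BY airline
HAVING COUNT(*) > 2

Result:
  Delta: 5
  SkyAir: 4
  United: 3

Note: HAVING filters groups after aggregation, WHERE filters rows before.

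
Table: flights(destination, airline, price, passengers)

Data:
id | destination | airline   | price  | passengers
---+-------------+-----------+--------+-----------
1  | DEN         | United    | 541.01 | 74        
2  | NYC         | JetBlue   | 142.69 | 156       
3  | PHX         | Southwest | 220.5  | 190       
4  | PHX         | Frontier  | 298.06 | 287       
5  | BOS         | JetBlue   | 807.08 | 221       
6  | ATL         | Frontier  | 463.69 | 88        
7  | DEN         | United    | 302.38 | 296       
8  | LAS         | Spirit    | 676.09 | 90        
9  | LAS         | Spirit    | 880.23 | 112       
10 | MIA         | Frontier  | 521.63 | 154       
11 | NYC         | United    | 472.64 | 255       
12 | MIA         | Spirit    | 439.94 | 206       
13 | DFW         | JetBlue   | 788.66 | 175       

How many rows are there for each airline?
SELECT airline, COUNT(*) as count
FROM flights
GROUP BY airline

Result:
  Frontier: 3
  JetBlue: 3
  Southwest: 1
  Spirit: 3
  United: 3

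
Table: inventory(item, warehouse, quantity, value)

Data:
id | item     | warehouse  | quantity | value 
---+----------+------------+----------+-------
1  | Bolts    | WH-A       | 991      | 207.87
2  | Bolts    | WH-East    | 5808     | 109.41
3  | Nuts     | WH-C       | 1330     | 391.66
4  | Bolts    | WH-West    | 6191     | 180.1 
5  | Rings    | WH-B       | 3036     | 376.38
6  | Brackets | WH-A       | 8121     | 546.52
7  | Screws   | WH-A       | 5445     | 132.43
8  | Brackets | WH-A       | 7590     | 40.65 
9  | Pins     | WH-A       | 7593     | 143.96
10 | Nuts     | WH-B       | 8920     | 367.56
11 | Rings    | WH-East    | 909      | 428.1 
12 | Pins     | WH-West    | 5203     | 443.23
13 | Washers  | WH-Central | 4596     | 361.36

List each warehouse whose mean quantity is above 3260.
SELECT warehouse, AVG(quantity)
FROM inventory
GROUP BY warehouse
HAVING AVG(quantity) > 3260

Result:
  WH-A: avg=5948.00
  WH-B: avg=5978.00
  WH-Central: avg=4596.00
  WH-East: avg=3358.50
  WH-West: avg=5697.00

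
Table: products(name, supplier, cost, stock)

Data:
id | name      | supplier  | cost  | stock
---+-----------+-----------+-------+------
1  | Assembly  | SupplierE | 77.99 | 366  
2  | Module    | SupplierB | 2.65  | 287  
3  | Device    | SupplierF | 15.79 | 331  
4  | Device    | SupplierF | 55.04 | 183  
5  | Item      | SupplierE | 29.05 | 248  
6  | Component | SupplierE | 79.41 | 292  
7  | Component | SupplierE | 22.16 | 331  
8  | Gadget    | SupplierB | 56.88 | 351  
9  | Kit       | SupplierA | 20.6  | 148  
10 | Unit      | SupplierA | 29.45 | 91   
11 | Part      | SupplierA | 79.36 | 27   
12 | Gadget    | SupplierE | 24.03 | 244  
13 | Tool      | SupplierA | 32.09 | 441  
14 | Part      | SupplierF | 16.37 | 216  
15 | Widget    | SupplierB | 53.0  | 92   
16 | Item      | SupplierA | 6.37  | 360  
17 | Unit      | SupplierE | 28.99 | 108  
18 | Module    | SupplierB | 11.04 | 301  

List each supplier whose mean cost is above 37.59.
SELECT supplier, AVG(cost)
FROM products
GROUP BY supplier
HAVING AVG(cost) > 37.59

Result:
  SupplierE: avg=43.61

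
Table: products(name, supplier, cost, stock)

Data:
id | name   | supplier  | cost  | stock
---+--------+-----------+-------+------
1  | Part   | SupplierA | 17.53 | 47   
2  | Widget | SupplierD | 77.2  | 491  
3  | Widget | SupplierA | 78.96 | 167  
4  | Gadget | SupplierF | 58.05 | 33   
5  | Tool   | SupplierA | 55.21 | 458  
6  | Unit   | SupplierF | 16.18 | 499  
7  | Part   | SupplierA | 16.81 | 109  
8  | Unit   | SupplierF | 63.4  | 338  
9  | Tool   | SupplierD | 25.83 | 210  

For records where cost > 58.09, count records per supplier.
SELECT supplier, COUNT(*)
FROM products
WHERE cost > 58.09
GROUP BY supplier

Note: WHERE filters rows before grouping.

Result:
  SupplierA: 1
  SupplierD: 1
  SupplierF: 1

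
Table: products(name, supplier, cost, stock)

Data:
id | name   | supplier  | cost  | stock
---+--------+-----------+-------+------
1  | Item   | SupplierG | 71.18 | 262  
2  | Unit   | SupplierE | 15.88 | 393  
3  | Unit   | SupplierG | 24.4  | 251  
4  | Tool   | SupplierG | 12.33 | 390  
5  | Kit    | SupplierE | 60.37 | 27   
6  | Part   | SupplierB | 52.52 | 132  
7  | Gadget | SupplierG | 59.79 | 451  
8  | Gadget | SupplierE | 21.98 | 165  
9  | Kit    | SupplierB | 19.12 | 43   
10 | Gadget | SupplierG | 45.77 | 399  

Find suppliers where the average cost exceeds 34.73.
SELECT supplier, AVG(cost)
FROM products
GROUP BY supplier
HAVING AVG(cost) > 34.73

Result:
  SupplierB: avg=35.82
  SupplierG: avg=42.69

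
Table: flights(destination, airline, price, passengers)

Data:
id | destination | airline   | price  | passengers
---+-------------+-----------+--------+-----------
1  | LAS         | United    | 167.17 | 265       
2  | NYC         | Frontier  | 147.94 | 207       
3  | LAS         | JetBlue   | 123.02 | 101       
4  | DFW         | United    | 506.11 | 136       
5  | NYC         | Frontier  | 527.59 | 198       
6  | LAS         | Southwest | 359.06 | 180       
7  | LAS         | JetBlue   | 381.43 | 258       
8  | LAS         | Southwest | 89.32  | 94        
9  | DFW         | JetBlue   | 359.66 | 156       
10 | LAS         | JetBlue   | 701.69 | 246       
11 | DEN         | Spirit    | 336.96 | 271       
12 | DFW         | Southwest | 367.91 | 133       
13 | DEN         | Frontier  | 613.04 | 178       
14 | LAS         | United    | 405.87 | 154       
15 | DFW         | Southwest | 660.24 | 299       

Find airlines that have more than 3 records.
SELECT airline, COUNT(*) as cnt
FROM flights
GROUP BY airline
HAVING COUNT(*) > 3

Result:
  JetBlue: 4
  Southwest: 4

Note: HAVING filters groups after aggregation, WHERE filters rows before.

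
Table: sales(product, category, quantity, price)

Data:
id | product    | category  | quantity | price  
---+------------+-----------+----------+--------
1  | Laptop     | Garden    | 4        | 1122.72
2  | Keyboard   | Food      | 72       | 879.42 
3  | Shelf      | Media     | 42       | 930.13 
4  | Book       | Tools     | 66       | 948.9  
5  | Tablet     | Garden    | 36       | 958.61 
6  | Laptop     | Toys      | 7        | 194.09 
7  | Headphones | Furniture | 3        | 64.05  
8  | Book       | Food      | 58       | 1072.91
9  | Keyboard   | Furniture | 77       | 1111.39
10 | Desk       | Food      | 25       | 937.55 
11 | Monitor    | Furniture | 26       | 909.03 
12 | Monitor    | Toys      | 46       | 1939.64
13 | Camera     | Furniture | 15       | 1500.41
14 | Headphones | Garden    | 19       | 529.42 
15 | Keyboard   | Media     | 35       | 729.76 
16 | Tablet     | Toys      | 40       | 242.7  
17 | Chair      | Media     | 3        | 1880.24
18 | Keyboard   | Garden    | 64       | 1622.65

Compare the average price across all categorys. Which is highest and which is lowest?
SELECT category, AVG(price)
FROM sales
GROUP BY category
ORDER BY AVG(price)

All groups:
  Toys: 792.14
  Furniture: 896.22
  Tools: 948.90
  Food: 963.29
  Garden: 1058.35
  Media: 1180.04

Highest: Media (1180.04)
Lowest: Toys (792.14)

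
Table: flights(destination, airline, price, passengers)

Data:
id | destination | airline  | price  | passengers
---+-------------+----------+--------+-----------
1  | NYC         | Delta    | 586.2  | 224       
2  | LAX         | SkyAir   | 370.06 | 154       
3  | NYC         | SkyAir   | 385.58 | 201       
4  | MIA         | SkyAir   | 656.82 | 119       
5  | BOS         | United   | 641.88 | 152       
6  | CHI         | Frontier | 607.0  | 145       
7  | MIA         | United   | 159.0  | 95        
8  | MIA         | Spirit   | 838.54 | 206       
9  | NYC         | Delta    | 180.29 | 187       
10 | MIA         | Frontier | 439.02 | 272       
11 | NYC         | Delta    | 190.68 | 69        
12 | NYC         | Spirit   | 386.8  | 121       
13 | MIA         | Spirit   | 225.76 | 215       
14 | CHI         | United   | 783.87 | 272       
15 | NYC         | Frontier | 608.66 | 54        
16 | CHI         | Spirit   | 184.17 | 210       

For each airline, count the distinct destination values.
SELECT airline, COUNT(DISTINCT destination)
FROM flights
GROUP BY airline

Result:
  Delta: 1 distinct
  Frontier: 3 distinct
  SkyAir: 3 distinct
  Spirit: 3 distinct
  United: 3 distinct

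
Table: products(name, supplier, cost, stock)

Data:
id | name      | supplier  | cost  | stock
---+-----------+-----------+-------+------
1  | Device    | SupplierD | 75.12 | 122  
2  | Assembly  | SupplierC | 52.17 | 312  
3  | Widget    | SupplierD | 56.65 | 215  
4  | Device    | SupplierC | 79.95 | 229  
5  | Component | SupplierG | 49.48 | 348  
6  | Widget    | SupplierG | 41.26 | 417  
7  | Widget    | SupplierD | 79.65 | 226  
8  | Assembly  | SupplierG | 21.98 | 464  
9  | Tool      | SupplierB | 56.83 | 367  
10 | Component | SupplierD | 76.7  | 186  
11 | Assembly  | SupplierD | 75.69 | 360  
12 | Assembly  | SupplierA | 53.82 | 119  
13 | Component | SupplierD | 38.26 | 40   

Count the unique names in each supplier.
SELECT supplier, COUNT(DISTINCT name)
FROM products
GROUP BY supplier

Result:
  SupplierA: 1 distinct
  SupplierB: 1 distinct
  SupplierC: 2 distinct
  SupplierD: 4 distinct
  SupplierG: 3 distinct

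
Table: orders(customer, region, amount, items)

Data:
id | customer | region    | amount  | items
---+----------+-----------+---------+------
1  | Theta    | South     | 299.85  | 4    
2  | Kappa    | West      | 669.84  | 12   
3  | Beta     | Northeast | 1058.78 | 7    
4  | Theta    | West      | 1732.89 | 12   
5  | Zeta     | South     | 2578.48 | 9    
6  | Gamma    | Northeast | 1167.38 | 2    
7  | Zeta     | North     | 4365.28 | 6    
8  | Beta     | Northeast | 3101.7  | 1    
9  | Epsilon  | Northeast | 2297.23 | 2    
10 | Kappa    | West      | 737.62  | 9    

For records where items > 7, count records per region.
SELECT region, COUNT(*)
FROM orders
WHERE items > 7
GROUP BY region

Note: WHERE filters rows before grouping.

Result:
  South: 1
  West: 3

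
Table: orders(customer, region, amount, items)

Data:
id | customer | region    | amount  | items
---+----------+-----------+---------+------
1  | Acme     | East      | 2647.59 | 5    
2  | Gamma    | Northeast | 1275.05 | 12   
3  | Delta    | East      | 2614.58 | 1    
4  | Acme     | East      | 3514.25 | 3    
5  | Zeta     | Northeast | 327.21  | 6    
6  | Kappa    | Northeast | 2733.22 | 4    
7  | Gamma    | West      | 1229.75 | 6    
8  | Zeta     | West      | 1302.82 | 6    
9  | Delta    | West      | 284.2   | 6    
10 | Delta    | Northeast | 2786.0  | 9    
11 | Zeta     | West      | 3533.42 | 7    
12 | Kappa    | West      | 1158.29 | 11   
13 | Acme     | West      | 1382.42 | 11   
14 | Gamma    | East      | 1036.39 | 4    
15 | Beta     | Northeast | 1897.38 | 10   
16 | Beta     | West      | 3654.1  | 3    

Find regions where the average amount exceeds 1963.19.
SELECT region, AVG(amount)
FROM orders
GROUP BY region
HAVING AVG(amount) > 1963.19

Result:
  East: avg=2453.20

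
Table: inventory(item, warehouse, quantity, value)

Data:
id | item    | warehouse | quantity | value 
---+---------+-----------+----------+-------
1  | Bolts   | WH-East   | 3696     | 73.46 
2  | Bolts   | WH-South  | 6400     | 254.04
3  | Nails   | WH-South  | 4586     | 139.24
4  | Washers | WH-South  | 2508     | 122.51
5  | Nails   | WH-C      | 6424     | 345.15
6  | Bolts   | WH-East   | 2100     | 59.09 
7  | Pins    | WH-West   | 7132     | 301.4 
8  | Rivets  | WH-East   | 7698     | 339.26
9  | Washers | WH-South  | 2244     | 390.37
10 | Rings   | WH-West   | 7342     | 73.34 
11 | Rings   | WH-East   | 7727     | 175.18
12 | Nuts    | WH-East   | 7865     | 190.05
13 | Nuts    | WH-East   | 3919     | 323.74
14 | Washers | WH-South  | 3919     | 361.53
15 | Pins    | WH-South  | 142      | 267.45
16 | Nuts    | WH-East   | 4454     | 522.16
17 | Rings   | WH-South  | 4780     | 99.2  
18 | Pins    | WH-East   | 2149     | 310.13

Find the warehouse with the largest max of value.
SELECT warehouse, MAX(value) as val
FROM inventory
GROUP BY warehouse
ORDER BY val DESC
LIMIT 1

Result: WH-East with max(value) = 522.16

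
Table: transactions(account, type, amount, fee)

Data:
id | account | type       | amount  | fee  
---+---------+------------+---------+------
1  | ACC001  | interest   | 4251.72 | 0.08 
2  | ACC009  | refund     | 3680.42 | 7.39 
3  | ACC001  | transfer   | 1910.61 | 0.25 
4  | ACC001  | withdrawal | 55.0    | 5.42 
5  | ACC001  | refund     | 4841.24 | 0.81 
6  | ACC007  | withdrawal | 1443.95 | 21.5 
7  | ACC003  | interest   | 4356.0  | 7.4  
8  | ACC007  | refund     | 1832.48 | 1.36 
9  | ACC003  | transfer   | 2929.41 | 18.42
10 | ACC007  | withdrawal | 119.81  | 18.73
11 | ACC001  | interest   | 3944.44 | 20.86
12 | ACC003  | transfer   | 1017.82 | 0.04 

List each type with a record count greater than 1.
SELECT type, COUNT(*) as cnt
FROM transactions
GROUP BY type
HAVING COUNT(*) > 1

Result:
  interest: 3
  refund: 3
  transfer: 3
  withdrawal: 3

Note: HAVING filters groups after aggregation, WHERE filters rows before.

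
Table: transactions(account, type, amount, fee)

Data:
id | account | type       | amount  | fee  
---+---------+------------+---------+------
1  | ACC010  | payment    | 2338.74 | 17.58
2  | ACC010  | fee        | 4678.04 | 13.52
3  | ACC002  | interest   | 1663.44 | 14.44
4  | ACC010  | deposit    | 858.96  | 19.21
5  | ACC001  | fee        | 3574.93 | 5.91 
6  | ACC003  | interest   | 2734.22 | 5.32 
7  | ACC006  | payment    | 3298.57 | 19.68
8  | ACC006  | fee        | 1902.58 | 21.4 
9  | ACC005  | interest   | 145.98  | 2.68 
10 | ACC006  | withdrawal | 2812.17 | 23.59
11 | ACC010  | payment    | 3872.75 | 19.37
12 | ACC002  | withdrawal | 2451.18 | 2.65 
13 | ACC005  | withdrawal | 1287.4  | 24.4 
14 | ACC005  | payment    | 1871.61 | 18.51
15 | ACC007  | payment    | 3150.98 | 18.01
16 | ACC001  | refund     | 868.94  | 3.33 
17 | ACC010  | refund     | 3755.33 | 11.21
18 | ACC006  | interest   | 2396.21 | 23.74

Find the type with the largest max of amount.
SELECT type, MAX(amount) as val
FROM transactions
GROUP BY type
ORDER BY val DESC
LIMIT 1

Result: fee with max(amount) = 4678.04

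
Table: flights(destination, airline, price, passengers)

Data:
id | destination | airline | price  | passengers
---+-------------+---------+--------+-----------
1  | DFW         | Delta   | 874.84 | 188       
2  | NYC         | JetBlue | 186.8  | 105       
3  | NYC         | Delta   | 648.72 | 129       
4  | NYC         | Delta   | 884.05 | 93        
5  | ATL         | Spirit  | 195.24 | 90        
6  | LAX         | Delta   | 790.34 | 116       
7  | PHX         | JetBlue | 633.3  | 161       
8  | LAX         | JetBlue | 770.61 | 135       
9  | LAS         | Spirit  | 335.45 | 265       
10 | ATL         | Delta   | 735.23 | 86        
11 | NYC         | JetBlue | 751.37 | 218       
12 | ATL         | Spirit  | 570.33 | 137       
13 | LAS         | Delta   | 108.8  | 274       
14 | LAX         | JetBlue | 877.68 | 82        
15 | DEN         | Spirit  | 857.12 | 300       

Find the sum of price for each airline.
SELECT airline, SUM(price) as result
FROM flights
GROUP BY airline

Result:
  Delta: 4041.98
  JetBlue: 3219.76
  Spirit: 1958.14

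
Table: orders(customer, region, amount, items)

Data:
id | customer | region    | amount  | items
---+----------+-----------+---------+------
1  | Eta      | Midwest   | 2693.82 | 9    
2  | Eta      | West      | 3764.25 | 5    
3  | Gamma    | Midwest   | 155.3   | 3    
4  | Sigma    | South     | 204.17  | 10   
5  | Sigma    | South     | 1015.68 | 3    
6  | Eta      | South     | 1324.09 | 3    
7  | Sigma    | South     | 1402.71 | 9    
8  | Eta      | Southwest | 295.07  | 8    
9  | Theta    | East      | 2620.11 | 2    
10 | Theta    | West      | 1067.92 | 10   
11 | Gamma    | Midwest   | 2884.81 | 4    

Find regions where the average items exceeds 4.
SELECT region, AVG(items)
FROM orders
GROUP BY region
HAVING AVG(items) > 4

Result:
  Midwest: avg=5.33
  South: avg=6.25
  Southwest: avg=8.00
  West: avg=7.50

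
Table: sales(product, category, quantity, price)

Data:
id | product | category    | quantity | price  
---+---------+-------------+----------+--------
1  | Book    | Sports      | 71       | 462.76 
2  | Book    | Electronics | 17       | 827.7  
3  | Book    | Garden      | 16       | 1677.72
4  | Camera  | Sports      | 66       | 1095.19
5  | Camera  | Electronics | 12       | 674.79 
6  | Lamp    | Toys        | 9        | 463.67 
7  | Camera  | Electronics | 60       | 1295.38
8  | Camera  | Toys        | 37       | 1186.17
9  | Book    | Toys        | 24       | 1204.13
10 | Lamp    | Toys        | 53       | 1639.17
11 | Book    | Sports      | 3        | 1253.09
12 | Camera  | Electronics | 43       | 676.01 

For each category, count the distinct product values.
SELECT category, COUNT(DISTINCT product)
FROM sales
GROUP BY category

Result:
  Electronics: 2 distinct
  Garden: 1 distinct
  Sports: 2 distinct
  Toys: 3 distinct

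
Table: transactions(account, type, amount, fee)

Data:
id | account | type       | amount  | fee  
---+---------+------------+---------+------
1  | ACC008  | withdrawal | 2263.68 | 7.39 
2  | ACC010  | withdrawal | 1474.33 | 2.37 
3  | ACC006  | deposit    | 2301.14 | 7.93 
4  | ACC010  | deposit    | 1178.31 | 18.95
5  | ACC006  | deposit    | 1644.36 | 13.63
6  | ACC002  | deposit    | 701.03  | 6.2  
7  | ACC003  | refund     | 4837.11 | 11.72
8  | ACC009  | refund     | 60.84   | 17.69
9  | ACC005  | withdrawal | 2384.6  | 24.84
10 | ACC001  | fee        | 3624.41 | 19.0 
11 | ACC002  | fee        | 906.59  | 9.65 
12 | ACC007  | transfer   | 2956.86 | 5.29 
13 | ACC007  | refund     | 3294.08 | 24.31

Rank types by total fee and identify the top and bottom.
SELECT type, SUM(fee)
FROM transactions
GROUP BY type
ORDER BY SUM(fee)

All groups:
  transfer: 5.29
  fee: 28.65
  withdrawal: 34.60
  deposit: 46.71
  refund: 53.72

Highest: refund (53.72)
Lowest: transfer (5.29)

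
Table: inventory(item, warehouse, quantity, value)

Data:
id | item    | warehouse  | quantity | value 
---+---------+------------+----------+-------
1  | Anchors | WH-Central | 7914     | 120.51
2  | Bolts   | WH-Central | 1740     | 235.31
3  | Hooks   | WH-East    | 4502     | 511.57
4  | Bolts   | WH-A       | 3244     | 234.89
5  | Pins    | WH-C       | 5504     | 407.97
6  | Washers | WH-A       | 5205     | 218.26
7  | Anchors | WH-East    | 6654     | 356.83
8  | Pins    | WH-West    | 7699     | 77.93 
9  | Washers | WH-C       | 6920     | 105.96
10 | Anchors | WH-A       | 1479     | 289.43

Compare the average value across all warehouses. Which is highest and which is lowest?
SELECT warehouse, AVG(value)
FROM inventory
GROUP BY warehouse
ORDER BY AVG(value)

All groups:
  WH-West: 77.93
  WH-Central: 177.91
  WH-A: 247.53
  WH-C: 256.97
  WH-East: 434.20

Highest: WH-East (434.20)
Lowest: WH-West (77.93)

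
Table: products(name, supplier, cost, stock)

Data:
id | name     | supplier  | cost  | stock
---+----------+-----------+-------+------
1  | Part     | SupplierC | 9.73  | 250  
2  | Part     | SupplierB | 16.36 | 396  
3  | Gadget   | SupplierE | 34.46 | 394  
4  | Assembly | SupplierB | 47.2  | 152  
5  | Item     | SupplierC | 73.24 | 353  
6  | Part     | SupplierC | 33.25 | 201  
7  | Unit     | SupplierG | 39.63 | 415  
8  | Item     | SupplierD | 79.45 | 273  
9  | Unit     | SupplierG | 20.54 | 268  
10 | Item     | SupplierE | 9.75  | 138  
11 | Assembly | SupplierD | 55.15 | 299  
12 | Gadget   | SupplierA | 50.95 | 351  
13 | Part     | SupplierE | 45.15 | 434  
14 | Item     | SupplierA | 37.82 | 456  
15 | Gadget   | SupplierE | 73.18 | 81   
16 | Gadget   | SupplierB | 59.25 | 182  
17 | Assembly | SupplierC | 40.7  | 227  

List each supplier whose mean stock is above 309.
SELECT supplier, AVG(stock)
FROM products
GROUP BY supplier
HAVING AVG(stock) > 309

Result:
  SupplierA: avg=403.50
  SupplierG: avg=341.50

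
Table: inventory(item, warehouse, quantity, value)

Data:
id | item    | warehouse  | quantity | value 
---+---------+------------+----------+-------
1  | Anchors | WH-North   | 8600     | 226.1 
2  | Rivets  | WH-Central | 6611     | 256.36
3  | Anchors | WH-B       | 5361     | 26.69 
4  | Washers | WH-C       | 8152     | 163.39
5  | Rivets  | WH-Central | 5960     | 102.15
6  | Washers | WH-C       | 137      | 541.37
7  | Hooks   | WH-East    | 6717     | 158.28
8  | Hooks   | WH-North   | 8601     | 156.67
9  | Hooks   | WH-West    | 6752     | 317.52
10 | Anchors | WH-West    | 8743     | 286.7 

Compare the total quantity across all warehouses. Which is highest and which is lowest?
SELECT warehouse, SUM(quantity)
FROM inventory
GROUP BY warehouse
ORDER BY SUM(quantity)

All groups:
  WH-B: 5361
  WH-East: 6717
  WH-C: 8289
  WH-Central: 12571
  WH-West: 15495
  WH-North: 17201

Highest: WH-North (17201)
Lowest: WH-B (5361)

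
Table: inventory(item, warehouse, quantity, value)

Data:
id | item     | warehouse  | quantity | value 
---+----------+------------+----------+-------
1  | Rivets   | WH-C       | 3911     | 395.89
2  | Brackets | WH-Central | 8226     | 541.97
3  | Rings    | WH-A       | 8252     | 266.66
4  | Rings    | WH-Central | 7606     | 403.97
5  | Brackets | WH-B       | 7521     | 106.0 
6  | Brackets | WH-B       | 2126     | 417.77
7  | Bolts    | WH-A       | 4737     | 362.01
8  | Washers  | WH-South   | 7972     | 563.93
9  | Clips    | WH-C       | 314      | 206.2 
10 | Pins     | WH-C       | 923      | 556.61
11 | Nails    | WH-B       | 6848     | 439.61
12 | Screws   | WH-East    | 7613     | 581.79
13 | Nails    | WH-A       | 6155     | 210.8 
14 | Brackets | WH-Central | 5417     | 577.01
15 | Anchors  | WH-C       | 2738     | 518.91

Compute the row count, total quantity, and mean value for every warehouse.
SELECT warehouse,
       COUNT(*) as cnt,
       SUM(quantity) as total_quantity,
       AVG(value) as avg_value
FROM inventory
GROUP BY warehouse

Result:
  WH-A: 3 records, 19144 total quantity, 279.82 avg value
  WH-B: 3 records, 16495 total quantity, 321.13 avg value
  WH-C: 4 records, 7886 total quantity, 419.40 avg value
  WH-Central: 3 records, 21249 total quantity, 507.65 avg value
  WH-East: 1 records, 7613 total quantity, 581.79 avg value
  WH-South: 1 records, 7972 total quantity, 563.93 avg value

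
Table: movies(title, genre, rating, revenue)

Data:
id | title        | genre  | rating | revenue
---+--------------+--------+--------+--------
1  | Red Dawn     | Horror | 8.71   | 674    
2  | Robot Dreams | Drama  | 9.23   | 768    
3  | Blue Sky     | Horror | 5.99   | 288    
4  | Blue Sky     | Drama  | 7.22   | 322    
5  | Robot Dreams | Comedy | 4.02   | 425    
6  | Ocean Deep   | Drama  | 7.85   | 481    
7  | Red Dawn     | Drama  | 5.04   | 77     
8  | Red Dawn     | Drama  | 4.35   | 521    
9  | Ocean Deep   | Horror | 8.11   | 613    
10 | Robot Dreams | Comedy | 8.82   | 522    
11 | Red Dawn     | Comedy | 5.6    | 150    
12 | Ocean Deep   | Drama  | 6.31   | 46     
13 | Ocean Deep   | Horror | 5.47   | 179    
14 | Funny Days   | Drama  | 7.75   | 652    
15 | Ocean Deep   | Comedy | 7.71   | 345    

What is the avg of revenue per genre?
SELECT genre, AVG(revenue) as result
FROM movies
GROUP BY genre

Result:
  Comedy: 360.50
  Drama: 409.57
  Horror: 438.50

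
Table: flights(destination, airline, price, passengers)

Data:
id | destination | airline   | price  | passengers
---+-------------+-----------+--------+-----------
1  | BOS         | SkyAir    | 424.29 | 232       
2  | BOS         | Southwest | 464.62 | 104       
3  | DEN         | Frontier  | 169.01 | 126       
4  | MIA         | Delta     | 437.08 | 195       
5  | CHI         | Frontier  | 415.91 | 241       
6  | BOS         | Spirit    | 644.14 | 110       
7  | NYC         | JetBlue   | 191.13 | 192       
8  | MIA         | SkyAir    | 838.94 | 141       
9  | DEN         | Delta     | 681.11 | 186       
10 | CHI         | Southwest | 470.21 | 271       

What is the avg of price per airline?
SELECT airline, AVG(price) as result
FROM flights
GROUP BY airline

Result:
  Delta: 559.10
  Frontier: 292.46
  JetBlue: 191.13
  SkyAir: 631.62
  Southwest: 467.42
  Spirit: 644.14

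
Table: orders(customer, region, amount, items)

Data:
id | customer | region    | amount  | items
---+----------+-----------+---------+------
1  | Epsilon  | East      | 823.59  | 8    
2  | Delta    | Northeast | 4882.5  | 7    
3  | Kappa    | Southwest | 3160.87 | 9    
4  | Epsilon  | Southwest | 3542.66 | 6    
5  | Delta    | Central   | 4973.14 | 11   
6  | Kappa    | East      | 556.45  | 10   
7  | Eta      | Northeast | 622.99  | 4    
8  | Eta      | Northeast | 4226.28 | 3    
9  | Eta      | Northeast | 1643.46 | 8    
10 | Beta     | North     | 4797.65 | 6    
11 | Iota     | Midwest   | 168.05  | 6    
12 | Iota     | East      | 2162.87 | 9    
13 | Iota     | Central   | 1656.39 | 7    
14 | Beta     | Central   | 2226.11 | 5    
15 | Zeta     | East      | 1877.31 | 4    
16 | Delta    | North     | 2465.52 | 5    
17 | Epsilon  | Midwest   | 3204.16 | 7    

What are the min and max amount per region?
SELECT region, MIN(amount), MAX(amount)
FROM orders
GROUP BY region

Result:
  Central: min=1656.39, max=4973.14
  East: min=556.45, max=2162.87
  Midwest: min=168.05, max=3204.16
  North: min=2465.52, max=4797.65
  Northeast: min=622.99, max=4882.50
  Southwest: min=3160.87, max=3542.66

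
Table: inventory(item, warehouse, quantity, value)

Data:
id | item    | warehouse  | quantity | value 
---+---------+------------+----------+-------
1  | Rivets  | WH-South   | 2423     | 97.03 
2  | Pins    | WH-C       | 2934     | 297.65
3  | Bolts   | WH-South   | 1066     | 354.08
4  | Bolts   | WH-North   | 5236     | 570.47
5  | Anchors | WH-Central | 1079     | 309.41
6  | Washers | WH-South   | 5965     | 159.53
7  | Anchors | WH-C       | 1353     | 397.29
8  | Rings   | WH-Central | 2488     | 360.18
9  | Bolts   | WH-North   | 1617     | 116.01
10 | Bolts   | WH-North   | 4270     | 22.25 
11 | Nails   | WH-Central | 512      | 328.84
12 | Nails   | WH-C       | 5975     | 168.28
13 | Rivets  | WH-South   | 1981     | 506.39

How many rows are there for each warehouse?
SELECT warehouse, COUNT(*) as count
FROM inventory
GROUP BY warehouse

Result:
  WH-C: 3
  WH-Central: 3
  WH-North: 3
  WH-South: 4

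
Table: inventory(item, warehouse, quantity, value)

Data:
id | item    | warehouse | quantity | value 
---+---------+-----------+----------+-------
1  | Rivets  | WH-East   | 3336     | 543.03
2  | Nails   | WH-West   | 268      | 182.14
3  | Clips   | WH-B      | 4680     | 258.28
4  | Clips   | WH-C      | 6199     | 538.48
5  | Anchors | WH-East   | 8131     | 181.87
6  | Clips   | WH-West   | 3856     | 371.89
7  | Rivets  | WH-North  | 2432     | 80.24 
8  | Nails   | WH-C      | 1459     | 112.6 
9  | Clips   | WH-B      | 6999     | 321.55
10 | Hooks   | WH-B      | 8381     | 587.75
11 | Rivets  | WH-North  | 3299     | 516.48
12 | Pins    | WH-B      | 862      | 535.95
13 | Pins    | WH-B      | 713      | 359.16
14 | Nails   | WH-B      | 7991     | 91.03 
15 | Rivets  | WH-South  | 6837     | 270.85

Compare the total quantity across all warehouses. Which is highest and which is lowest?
SELECT warehouse, SUM(quantity)
FROM inventory
GROUP BY warehouse
ORDER BY SUM(quantity)

All groups:
  WH-West: 4124
  WH-North: 5731
  WH-South: 6837
  WH-C: 7658
  WH-East: 11467
  WH-B: 29626

Highest: WH-B (29626)
Lowest: WH-West (4124)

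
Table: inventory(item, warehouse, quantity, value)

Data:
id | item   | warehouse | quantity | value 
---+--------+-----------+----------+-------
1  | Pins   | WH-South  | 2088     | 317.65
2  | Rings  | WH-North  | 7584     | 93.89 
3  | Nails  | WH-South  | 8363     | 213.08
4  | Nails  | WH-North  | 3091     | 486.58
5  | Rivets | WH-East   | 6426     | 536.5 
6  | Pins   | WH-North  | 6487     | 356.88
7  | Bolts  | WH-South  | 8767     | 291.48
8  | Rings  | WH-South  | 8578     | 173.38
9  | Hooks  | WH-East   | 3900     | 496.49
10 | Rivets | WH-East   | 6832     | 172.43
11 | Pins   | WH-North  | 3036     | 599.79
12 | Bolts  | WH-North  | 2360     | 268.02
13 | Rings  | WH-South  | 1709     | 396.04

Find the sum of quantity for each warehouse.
SELECT warehouse, SUM(quantity) as result
FROM inventory
GROUP BY warehouse

Result:
  WH-East: 17158
  WH-North: 22558
  WH-South: 29505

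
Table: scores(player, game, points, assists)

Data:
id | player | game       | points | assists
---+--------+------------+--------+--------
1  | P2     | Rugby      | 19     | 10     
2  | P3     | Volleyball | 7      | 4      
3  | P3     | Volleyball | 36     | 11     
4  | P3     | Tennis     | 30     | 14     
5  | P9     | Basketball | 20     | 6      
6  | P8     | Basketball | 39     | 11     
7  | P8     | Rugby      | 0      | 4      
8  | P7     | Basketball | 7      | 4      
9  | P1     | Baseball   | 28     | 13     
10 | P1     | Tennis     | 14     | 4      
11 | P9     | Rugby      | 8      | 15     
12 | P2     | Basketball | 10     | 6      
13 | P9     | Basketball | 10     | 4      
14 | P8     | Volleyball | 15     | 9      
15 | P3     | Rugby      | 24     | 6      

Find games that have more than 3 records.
SELECT game, COUNT(*) as cnt
FROM scores
GROUP BY game
HAVING COUNT(*) > 3

Result:
  Basketball: 5
  Rugby: 4

Note: HAVING filters groups after aggregation, WHERE filters rows before.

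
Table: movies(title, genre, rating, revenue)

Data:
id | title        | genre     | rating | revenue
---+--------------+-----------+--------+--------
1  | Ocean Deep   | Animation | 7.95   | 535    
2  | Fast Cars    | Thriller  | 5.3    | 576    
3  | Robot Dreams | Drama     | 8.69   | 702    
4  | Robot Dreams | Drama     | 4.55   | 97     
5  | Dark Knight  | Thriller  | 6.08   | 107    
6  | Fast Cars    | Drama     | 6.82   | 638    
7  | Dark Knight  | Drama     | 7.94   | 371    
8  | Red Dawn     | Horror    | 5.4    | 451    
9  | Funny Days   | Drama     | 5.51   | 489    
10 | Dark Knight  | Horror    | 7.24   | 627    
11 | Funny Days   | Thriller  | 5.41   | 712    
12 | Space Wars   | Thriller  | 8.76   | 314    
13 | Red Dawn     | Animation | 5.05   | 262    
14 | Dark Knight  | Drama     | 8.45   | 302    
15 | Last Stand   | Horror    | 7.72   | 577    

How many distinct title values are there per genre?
SELECT genre, COUNT(DISTINCT title)
FROM movies
GROUP BY genre

Result:
  Animation: 2 distinct
  Drama: 4 distinct
  Horror: 3 distinct
  Thriller: 4 distinct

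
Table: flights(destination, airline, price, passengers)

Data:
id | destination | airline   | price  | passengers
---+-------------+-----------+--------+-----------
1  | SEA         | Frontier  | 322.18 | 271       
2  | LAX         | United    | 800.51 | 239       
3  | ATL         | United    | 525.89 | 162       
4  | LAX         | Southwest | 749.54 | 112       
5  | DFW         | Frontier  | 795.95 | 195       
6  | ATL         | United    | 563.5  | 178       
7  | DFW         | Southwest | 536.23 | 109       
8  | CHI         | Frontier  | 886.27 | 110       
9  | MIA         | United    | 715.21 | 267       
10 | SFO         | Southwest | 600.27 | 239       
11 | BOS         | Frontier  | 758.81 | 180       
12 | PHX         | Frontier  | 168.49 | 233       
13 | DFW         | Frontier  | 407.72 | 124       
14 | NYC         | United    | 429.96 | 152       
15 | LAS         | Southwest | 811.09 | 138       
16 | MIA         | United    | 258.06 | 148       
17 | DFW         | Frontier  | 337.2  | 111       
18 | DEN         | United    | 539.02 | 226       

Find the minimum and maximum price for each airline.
SELECT airline, MIN(price), MAX(price)
FROM flights
GROUP BY airline

Result:
  Frontier: min=168.49, max=886.27
  Southwest: min=536.23, max=811.09
  United: min=258.06, max=800.51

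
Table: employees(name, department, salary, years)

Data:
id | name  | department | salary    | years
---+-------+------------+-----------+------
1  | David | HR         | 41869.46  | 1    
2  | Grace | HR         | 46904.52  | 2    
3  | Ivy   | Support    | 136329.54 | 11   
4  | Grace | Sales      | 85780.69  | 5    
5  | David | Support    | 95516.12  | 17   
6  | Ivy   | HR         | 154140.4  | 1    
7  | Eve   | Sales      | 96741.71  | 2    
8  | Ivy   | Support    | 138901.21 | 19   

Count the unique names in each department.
SELECT department, COUNT(DISTINCT name)
FROM employees
GROUP BY department

Result:
  HR: 3 distinct
  Sales: 2 distinct
  Support: 2 distinct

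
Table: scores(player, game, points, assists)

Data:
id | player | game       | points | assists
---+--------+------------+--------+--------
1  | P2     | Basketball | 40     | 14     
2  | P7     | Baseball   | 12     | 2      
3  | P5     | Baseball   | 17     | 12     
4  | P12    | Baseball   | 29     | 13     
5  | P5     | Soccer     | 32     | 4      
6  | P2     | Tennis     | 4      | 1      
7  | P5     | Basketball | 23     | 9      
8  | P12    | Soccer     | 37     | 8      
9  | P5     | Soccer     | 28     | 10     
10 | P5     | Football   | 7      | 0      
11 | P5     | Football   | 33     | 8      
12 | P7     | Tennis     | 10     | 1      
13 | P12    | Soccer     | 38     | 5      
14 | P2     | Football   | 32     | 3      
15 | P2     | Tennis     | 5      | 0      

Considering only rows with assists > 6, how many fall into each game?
SELECT game, COUNT(*)
FROM scores
WHERE assists > 6
GROUP BY game

Note: WHERE filters rows before grouping.

Result:
  Baseball: 2
  Basketball: 2
  Football: 1
  Soccer: 2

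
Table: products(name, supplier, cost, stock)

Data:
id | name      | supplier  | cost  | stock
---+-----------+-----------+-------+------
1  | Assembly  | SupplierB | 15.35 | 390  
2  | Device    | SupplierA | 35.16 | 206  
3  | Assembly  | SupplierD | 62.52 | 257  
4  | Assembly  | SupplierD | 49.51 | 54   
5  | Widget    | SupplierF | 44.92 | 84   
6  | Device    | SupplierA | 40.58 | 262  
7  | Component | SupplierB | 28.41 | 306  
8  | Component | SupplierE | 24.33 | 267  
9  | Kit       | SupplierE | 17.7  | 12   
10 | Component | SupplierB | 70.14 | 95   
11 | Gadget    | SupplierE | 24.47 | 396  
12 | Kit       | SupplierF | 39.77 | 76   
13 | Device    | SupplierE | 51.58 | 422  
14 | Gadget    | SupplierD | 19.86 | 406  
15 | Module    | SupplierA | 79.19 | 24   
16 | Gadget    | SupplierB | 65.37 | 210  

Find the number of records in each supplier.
SELECT supplier, COUNT(*) as count
FROM products
GROUP BY supplier

Result:
  SupplierA: 3
  SupplierB: 4
  SupplierD: 3
  SupplierE: 4
  SupplierF: 2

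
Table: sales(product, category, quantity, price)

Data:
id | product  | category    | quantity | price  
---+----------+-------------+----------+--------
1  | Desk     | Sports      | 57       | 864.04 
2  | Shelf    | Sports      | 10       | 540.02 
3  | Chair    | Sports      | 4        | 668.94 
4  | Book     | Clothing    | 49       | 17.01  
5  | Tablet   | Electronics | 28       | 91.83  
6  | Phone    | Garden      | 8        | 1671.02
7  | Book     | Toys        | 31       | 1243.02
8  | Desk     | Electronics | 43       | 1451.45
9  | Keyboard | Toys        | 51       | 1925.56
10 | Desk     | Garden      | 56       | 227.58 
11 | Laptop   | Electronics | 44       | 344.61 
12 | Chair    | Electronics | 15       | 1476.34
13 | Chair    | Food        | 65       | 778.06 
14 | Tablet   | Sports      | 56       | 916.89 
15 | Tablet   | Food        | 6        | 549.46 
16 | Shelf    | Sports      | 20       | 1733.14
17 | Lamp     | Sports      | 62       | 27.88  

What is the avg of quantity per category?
SELECT category, AVG(quantity) as result
FROM sales
GROUP BY category

Result:
  Clothing: 49.00
  Electronics: 32.50
  Food: 35.50
  Garden: 32.00
  Sports: 34.83
  Toys: 41.00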